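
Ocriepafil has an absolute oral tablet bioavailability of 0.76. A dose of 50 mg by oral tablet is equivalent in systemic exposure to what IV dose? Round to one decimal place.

D_iv = 38.0 mg

Systemic exposure from an extravascular dose = F × D_ev, so the equivalent IV dose is F × D_ev.
D_iv = F × D_ev = 0.76 × 50 = 38 mg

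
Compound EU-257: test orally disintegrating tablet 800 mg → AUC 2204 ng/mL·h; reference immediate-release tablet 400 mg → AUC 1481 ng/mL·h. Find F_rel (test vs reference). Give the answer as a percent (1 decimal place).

F_rel = 74.4%

F_rel = (AUC_test/D_test) / (AUC_ref/D_ref)
      = (2204/800) / (1481/400)
      = 2.755 / 3.7025 = 0.7441 = 74.41%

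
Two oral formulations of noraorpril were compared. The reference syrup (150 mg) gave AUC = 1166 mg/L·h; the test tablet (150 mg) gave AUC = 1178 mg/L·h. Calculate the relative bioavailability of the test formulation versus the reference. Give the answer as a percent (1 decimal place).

F_rel = 101.0%

F_rel = (AUC_test/D_test) / (AUC_ref/D_ref)
      = (1178/150) / (1166/150)
      = 7.85333 / 7.77333 = 1.0103 = 101.03%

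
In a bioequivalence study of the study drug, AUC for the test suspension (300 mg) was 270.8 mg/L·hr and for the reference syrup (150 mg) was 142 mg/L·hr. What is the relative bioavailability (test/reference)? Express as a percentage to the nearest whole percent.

F_rel = (AUC_test/D_test) / (AUC_ref/D_ref)
      = (270.8/300) / (142/150)
      = 0.902667 / 0.946667 = 0.9535 = 95.35%

F_rel = 95%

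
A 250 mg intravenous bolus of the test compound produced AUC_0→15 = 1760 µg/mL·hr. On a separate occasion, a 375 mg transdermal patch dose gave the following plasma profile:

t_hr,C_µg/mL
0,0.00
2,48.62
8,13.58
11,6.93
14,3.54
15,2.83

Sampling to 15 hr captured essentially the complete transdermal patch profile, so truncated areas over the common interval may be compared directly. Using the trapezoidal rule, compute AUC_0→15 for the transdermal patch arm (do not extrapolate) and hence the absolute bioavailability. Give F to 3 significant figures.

F = 0.108

Trapezoidal AUC_0→15 (transdermal patch):
  [0→2]: (0.00+48.62)/2 × 2 = 48.62
  [2→8]: (48.62+13.58)/2 × 6 = 186.6
  [8→11]: (13.58+6.93)/2 × 3 = 30.765
  [11→14]: (6.93+3.54)/2 × 3 = 15.705
  [14→15]: (3.54+2.83)/2 × 1 = 3.185
  Sum = 284.875 µg/mL·hr
F = (AUC_ev/D_ev)/(AUC_iv/D_iv) = (284.875/375)/(1760/250) = 0.759667/7.04 = 0.1079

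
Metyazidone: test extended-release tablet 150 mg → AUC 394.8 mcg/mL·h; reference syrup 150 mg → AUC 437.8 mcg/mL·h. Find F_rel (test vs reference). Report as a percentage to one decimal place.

F_rel = (AUC_test/D_test) / (AUC_ref/D_ref)
      = (394.8/150) / (437.8/150)
      = 2.632 / 2.91867 = 0.9018 = 90.18%

F_rel = 90.2%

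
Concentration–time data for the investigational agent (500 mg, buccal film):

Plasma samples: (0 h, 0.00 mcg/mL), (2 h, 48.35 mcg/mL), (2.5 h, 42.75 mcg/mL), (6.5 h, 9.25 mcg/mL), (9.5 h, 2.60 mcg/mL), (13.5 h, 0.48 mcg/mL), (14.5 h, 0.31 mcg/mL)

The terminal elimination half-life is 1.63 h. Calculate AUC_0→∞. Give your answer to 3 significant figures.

Trapezoidal AUC_0→14.5:
  [0→2]: (0.00+48.35)/2 × 2 = 48.35
  [2→2.5]: (48.35+42.75)/2 × 0.5 = 22.775
  [2.5→6.5]: (42.75+9.25)/2 × 4 = 104.0
  [6.5→9.5]: (9.25+2.60)/2 × 3 = 17.775
  [9.5→13.5]: (2.60+0.48)/2 × 4 = 6.16
  [13.5→14.5]: (0.48+0.31)/2 × 1 = 0.395
  Sum = 199.455 mcg/mL·h
k_e = ln2 / t½ = 0.693147 / 1.63 = 0.4252 h^-1
Extrapolated tail: C_last / k_e = 0.31 / 0.4252 = 0.729
AUC_0→∞ = 199.455 + 0.729 = 200.184 mcg/mL·h

AUC = 200 mcg/mL·h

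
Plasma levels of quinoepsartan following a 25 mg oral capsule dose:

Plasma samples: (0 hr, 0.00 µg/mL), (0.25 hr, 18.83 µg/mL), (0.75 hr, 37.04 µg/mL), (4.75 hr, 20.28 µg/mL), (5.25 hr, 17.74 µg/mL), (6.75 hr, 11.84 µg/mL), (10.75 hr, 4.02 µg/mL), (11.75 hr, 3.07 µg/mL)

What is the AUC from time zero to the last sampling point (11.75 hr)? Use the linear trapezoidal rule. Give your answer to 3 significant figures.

AUC = 198 µg/mL·hr

Trapezoidal AUC_0→11.75:
  [0→0.25]: (0.00+18.83)/2 × 0.25 = 2.35375
  [0.25→0.75]: (18.83+37.04)/2 × 0.5 = 13.9675
  [0.75→4.75]: (37.04+20.28)/2 × 4 = 114.64
  [4.75→5.25]: (20.28+17.74)/2 × 0.5 = 9.505
  [5.25→6.75]: (17.74+11.84)/2 × 1.5 = 22.185
  [6.75→10.75]: (11.84+4.02)/2 × 4 = 31.72
  [10.75→11.75]: (4.02+3.07)/2 × 1 = 3.545
  Sum = 197.91625 µg/mL·hr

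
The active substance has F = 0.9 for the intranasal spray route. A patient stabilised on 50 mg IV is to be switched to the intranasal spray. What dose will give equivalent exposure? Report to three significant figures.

For equal systemic exposure: F × D_ev = D_iv
D_ev = D_iv / F = 50 / 0.9 = 55.5556 mg

D_intranasal = 55.6 mg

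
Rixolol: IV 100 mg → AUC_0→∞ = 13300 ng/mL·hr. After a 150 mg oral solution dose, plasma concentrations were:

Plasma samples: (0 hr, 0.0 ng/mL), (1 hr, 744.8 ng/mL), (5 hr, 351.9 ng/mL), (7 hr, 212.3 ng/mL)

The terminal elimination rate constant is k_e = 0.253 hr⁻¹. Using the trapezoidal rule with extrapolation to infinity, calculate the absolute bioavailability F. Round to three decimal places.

Trapezoidal AUC_0→7 (oral solution):
  [0→1]: (0.0+744.8)/2 × 1 = 372.4
  [1→5]: (744.8+351.9)/2 × 4 = 2193.4
  [5→7]: (351.9+212.3)/2 × 2 = 564.2
  Sum = 3130.0 ng/mL·hr
Tail: C_last/k_e = 212.3/0.253 = 839.130
AUC_0→∞ (oral solution) = 3130.0 + 839.130 = 3969.13 ng/mL·hr
F = (AUC_ev/D_ev)/(AUC_iv/D_iv) = (3969.13/150)/(13300/100) = 26.4609/133 = 0.1990

F = 0.199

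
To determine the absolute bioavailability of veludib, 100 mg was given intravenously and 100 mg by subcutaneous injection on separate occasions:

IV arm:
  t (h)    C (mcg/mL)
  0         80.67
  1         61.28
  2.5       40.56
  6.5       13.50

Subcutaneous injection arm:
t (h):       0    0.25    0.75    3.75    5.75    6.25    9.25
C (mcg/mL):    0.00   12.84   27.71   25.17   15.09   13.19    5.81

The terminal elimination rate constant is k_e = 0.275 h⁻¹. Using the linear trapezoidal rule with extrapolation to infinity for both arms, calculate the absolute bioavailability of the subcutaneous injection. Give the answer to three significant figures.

F = 0.617

Trapezoidal AUC_0→6.5 (IV):
  [0→1]: (80.67+61.28)/2 × 1 = 70.975
  [1→2.5]: (61.28+40.56)/2 × 1.5 = 76.38
  [2.5→6.5]: (40.56+13.50)/2 × 4 = 108.12
  Sum = 255.475 mcg/mL·h
IV tail: 13.50/0.275 = 49.091; AUC_iv,0→∞ = 255.475 + 49.091 = 304.566 mcg/mL·h
Trapezoidal AUC_0→9.25 (subcutaneous injection):
  [0→0.25]: (0.00+12.84)/2 × 0.25 = 1.605
  [0.25→0.75]: (12.84+27.71)/2 × 0.5 = 10.1375
  [0.75→3.75]: (27.71+25.17)/2 × 3 = 79.32
  [3.75→5.75]: (25.17+15.09)/2 × 2 = 40.26
  [5.75→6.25]: (15.09+13.19)/2 × 0.5 = 7.07
  [6.25→9.25]: (13.19+5.81)/2 × 3 = 28.5
  Sum = 166.8925 mcg/mL·h
subcutaneous injection tail: 5.81/0.275 = 21.127; AUC_ev,0→∞ = 166.8925 + 21.127 = 188.0195 mcg/mL·h
F = (AUC_ev/D_ev)/(AUC_iv/D_iv) = (188.0195/100)/(304.566/100) = 1.880195/3.04566 = 0.6173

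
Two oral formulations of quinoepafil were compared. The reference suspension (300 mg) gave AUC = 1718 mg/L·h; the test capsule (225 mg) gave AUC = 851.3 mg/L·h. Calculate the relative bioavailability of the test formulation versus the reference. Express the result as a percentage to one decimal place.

F_rel = (AUC_test/D_test) / (AUC_ref/D_ref)
      = (851.3/225) / (1718/300)
      = 3.78356 / 5.72667 = 0.6607 = 66.07%

F_rel = 66.1%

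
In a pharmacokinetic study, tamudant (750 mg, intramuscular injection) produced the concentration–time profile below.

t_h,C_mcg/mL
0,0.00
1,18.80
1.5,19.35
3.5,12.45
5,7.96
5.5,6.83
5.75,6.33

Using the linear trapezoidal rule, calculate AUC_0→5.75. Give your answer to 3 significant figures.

AUC = 71.4 mcg/mL·h

Trapezoidal AUC_0→5.75:
  [0→1]: (0.00+18.80)/2 × 1 = 9.4
  [1→1.5]: (18.80+19.35)/2 × 0.5 = 9.5375
  [1.5→3.5]: (19.35+12.45)/2 × 2 = 31.8
  [3.5→5]: (12.45+7.96)/2 × 1.5 = 15.3075
  [5→5.5]: (7.96+6.83)/2 × 0.5 = 3.6975
  [5.5→5.75]: (6.83+6.33)/2 × 0.25 = 1.645
  Sum = 71.3875 mcg/mL·h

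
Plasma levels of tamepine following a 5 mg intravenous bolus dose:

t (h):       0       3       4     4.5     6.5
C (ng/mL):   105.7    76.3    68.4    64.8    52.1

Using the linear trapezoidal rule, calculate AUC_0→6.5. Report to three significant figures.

Trapezoidal AUC_0→6.5:
  [0→3]: (105.7+76.3)/2 × 3 = 273.0
  [3→4]: (76.3+68.4)/2 × 1 = 72.35
  [4→4.5]: (68.4+64.8)/2 × 0.5 = 33.3
  [4.5→6.5]: (64.8+52.1)/2 × 2 = 116.9
  Sum = 495.55 ng/mL·h

AUC = 496 ng/mL·h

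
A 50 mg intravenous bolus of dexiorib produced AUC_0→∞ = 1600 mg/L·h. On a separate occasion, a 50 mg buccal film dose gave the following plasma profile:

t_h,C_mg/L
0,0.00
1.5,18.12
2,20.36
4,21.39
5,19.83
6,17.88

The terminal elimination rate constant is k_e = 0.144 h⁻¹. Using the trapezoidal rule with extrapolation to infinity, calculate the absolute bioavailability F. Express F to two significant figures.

F = 0.14

Trapezoidal AUC_0→6 (buccal film):
  [0→1.5]: (0.00+18.12)/2 × 1.5 = 13.59
  [1.5→2]: (18.12+20.36)/2 × 0.5 = 9.62
  [2→4]: (20.36+21.39)/2 × 2 = 41.75
  [4→5]: (21.39+19.83)/2 × 1 = 20.61
  [5→6]: (19.83+17.88)/2 × 1 = 18.855
  Sum = 104.425 mg/L·h
Tail: C_last/k_e = 17.88/0.144 = 124.167
AUC_0→∞ (buccal film) = 104.425 + 124.167 = 228.592 mg/L·h
F = (AUC_ev/D_ev)/(AUC_iv/D_iv) = (228.592/50)/(1600/50) = 4.57184/32 = 0.1429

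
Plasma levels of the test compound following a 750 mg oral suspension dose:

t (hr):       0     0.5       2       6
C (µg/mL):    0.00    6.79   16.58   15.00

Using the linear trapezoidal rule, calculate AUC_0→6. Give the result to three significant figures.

AUC = 82.4 µg/mL·hr

Trapezoidal AUC_0→6:
  [0→0.5]: (0.00+6.79)/2 × 0.5 = 1.6975
  [0.5→2]: (6.79+16.58)/2 × 1.5 = 17.5275
  [2→6]: (16.58+15.00)/2 × 4 = 63.16
  Sum = 82.385 µg/mL·hr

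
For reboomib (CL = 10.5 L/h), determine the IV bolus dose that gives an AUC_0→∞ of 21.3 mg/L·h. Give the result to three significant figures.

Dose = 224 mg

Dose_iv = CL × AUC_0→∞
     = 10.5 × 21.3 = 223.65 mg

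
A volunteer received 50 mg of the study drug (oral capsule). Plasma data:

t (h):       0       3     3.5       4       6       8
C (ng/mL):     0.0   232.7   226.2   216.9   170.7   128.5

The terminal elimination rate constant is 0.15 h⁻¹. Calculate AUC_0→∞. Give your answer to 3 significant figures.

Trapezoidal AUC_0→8:
  [0→3]: (0.0+232.7)/2 × 3 = 349.05
  [3→3.5]: (232.7+226.2)/2 × 0.5 = 114.725
  [3.5→4]: (226.2+216.9)/2 × 0.5 = 110.775
  [4→6]: (216.9+170.7)/2 × 2 = 387.6
  [6→8]: (170.7+128.5)/2 × 2 = 299.2
  Sum = 1261.35 ng/mL·h
Extrapolated tail: C_last / k_e = 128.5 / 0.15 = 856.667
AUC_0→∞ = 1261.35 + 856.667 = 2118.017 ng/mL·h

AUC = 2120 ng/mL·h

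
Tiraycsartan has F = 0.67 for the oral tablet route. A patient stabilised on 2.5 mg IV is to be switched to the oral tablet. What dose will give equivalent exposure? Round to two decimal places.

D_oral = 3.73 mg

For equal systemic exposure: F × D_ev = D_iv
D_ev = D_iv / F = 2.5 / 0.67 = 3.73134 mg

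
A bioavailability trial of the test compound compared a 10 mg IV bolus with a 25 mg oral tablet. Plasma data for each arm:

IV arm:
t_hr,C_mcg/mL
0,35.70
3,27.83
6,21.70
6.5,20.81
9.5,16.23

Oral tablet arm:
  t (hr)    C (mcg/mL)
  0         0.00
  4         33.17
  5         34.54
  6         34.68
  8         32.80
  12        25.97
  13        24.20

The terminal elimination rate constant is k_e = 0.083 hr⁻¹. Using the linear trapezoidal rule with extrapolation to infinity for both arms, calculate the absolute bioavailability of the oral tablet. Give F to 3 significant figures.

F = 0.590

Trapezoidal AUC_0→9.5 (IV):
  [0→3]: (35.70+27.83)/2 × 3 = 95.295
  [3→6]: (27.83+21.70)/2 × 3 = 74.295
  [6→6.5]: (21.70+20.81)/2 × 0.5 = 10.6275
  [6.5→9.5]: (20.81+16.23)/2 × 3 = 55.56
  Sum = 235.7775 mcg/mL·hr
IV tail: 16.23/0.083 = 195.542; AUC_iv,0→∞ = 235.7775 + 195.542 = 431.3195 mcg/mL·hr
Trapezoidal AUC_0→13 (oral tablet):
  [0→4]: (0.00+33.17)/2 × 4 = 66.34
  [4→5]: (33.17+34.54)/2 × 1 = 33.855
  [5→6]: (34.54+34.68)/2 × 1 = 34.61
  [6→8]: (34.68+32.80)/2 × 2 = 67.48
  [8→12]: (32.80+25.97)/2 × 4 = 117.54
  [12→13]: (25.97+24.20)/2 × 1 = 25.085
  Sum = 344.91 mcg/mL·hr
oral tablet tail: 24.20/0.083 = 291.566; AUC_ev,0→∞ = 344.91 + 291.566 = 636.476 mcg/mL·hr
F = (AUC_ev/D_ev)/(AUC_iv/D_iv) = (636.476/25)/(431.3195/10) = 25.45904/43.13195 = 0.5903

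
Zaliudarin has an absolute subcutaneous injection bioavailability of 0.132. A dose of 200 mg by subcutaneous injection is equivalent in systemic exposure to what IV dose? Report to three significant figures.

D_iv = 26.4 mg

Systemic exposure from an extravascular dose = F × D_ev, so the equivalent IV dose is F × D_ev.
D_iv = F × D_ev = 0.132 × 200 = 26.4 mg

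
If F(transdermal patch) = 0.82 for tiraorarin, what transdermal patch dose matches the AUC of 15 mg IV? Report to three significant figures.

For equal systemic exposure: F × D_ev = D_iv
D_ev = D_iv / F = 15 / 0.82 = 18.2927 mg

D_transdermal = 18.3 mg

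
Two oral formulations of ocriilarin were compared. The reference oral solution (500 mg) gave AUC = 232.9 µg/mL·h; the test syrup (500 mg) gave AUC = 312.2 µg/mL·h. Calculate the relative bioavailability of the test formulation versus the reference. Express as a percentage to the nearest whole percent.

F_rel = 134%

F_rel = (AUC_test/D_test) / (AUC_ref/D_ref)
      = (312.2/500) / (232.9/500)
      = 0.6244 / 0.4658 = 1.3405 = 134.05%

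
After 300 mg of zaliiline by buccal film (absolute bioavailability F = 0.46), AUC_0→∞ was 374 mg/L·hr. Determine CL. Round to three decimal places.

CL = F × Dose / AUC_0→∞
   = 0.46 × 300 / 374 = 0.368984 L/hr

CL = 0.369 L/hr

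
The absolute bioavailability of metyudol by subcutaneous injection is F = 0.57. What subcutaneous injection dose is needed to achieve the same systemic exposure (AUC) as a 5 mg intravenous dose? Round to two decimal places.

D_subcutaneous = 8.77 mg

For equal systemic exposure: F × D_ev = D_iv
D_ev = D_iv / F = 5 / 0.57 = 8.77193 mg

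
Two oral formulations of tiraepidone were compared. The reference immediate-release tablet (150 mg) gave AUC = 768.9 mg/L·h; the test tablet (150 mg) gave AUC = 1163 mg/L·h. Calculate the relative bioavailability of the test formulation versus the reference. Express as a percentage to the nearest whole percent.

F_rel = 151%

F_rel = (AUC_test/D_test) / (AUC_ref/D_ref)
      = (1163/150) / (768.9/150)
      = 7.75333 / 5.126 = 1.5125 = 151.25%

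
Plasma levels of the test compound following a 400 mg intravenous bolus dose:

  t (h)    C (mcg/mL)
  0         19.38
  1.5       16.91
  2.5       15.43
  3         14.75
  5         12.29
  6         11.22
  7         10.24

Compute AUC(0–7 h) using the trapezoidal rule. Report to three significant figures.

Trapezoidal AUC_0→7:
  [0→1.5]: (19.38+16.91)/2 × 1.5 = 27.2175
  [1.5→2.5]: (16.91+15.43)/2 × 1 = 16.17
  [2.5→3]: (15.43+14.75)/2 × 0.5 = 7.545
  [3→5]: (14.75+12.29)/2 × 2 = 27.04
  [5→6]: (12.29+11.22)/2 × 1 = 11.755
  [6→7]: (11.22+10.24)/2 × 1 = 10.73
  Sum = 100.4575 mcg/mL·h

AUC = 100 mcg/mL·h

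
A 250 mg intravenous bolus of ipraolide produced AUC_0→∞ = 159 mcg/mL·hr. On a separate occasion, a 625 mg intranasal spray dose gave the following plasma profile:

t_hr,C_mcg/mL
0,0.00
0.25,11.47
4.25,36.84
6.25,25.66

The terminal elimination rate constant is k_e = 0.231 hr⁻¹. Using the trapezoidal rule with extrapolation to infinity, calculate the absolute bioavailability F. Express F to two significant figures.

F = 0.68

Trapezoidal AUC_0→6.25 (intranasal spray):
  [0→0.25]: (0.00+11.47)/2 × 0.25 = 1.43375
  [0.25→4.25]: (11.47+36.84)/2 × 4 = 96.62
  [4.25→6.25]: (36.84+25.66)/2 × 2 = 62.5
  Sum = 160.55375 mcg/mL·hr
Tail: C_last/k_e = 25.66/0.231 = 111.082
AUC_0→∞ (intranasal spray) = 160.55375 + 111.082 = 271.63575 mcg/mL·hr
F = (AUC_ev/D_ev)/(AUC_iv/D_iv) = (271.63575/625)/(159/250) = 0.4346172/0.636 = 0.6834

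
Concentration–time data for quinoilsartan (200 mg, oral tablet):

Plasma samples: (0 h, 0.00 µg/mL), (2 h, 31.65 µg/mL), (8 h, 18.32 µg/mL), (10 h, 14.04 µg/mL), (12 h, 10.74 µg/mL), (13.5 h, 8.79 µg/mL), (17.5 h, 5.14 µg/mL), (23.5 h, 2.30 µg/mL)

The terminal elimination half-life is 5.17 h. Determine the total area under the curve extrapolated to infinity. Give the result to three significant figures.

AUC = 321 µg/mL·h

Trapezoidal AUC_0→23.5:
  [0→2]: (0.00+31.65)/2 × 2 = 31.65
  [2→8]: (31.65+18.32)/2 × 6 = 149.91
  [8→10]: (18.32+14.04)/2 × 2 = 32.36
  [10→12]: (14.04+10.74)/2 × 2 = 24.78
  [12→13.5]: (10.74+8.79)/2 × 1.5 = 14.6475
  [13.5→17.5]: (8.79+5.14)/2 × 4 = 27.86
  [17.5→23.5]: (5.14+2.30)/2 × 6 = 22.32
  Sum = 303.5275 µg/mL·h
k_e = ln2 / t½ = 0.693147 / 5.17 = 0.1341 h^-1
Extrapolated tail: C_last / k_e = 2.30 / 0.1341 = 17.151
AUC_0→∞ = 303.5275 + 17.151 = 320.6785 µg/mL·h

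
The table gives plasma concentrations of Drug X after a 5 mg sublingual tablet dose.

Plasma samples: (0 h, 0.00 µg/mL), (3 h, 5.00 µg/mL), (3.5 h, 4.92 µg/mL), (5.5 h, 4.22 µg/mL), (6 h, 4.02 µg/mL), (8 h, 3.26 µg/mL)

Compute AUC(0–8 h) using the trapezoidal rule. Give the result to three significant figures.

AUC = 28.5 µg/mL·h

Trapezoidal AUC_0→8:
  [0→3]: (0.00+5.00)/2 × 3 = 7.5
  [3→3.5]: (5.00+4.92)/2 × 0.5 = 2.48
  [3.5→5.5]: (4.92+4.22)/2 × 2 = 9.14
  [5.5→6]: (4.22+4.02)/2 × 0.5 = 2.06
  [6→8]: (4.02+3.26)/2 × 2 = 7.28
  Sum = 28.46 µg/mL·h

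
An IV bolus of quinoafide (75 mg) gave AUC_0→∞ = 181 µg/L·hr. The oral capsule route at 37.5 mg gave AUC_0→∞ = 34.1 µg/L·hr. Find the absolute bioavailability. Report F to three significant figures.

F = 0.377

F = (AUC_ev / D_ev) / (AUC_iv / D_iv)
  = (34.1/37.5) / (181/75)
  = 0.909333 / 2.41333 = 0.3768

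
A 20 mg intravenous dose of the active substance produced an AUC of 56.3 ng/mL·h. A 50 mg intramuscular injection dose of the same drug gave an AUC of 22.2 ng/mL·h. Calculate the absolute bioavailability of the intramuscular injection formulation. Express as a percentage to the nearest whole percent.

F = (AUC_ev / D_ev) / (AUC_iv / D_iv)
  = (22.2/50) / (56.3/20)
  = 0.444 / 2.815 = 0.1577
  = 15.77%

F = 16%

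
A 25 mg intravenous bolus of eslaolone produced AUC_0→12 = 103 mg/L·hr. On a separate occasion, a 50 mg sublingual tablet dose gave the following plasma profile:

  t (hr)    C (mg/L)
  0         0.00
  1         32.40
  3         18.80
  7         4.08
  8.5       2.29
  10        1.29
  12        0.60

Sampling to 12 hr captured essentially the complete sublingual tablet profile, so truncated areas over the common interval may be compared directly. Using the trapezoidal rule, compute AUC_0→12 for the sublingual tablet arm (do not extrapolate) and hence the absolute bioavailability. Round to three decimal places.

F = 0.595

Trapezoidal AUC_0→12 (sublingual tablet):
  [0→1]: (0.00+32.40)/2 × 1 = 16.2
  [1→3]: (32.40+18.80)/2 × 2 = 51.2
  [3→7]: (18.80+4.08)/2 × 4 = 45.76
  [7→8.5]: (4.08+2.29)/2 × 1.5 = 4.7775
  [8.5→10]: (2.29+1.29)/2 × 1.5 = 2.685
  [10→12]: (1.29+0.60)/2 × 2 = 1.89
  Sum = 122.5125 mg/L·hr
F = (AUC_ev/D_ev)/(AUC_iv/D_iv) = (122.5125/50)/(103/25) = 2.45025/4.12 = 0.5947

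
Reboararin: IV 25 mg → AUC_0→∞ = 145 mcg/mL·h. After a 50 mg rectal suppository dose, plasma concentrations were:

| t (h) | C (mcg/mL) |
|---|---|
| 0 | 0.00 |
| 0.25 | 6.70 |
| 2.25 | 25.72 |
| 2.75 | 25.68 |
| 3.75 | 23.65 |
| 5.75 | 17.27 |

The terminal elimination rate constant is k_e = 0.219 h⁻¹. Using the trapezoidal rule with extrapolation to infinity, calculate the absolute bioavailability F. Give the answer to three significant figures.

Trapezoidal AUC_0→5.75 (rectal suppository):
  [0→0.25]: (0.00+6.70)/2 × 0.25 = 0.8375
  [0.25→2.25]: (6.70+25.72)/2 × 2 = 32.42
  [2.25→2.75]: (25.72+25.68)/2 × 0.5 = 12.85
  [2.75→3.75]: (25.68+23.65)/2 × 1 = 24.665
  [3.75→5.75]: (23.65+17.27)/2 × 2 = 40.92
  Sum = 111.6925 mcg/mL·h
Tail: C_last/k_e = 17.27/0.219 = 78.858
AUC_0→∞ (rectal suppository) = 111.6925 + 78.858 = 190.5505 mcg/mL·h
F = (AUC_ev/D_ev)/(AUC_iv/D_iv) = (190.5505/50)/(145/25) = 3.81101/5.8 = 0.6571

F = 0.657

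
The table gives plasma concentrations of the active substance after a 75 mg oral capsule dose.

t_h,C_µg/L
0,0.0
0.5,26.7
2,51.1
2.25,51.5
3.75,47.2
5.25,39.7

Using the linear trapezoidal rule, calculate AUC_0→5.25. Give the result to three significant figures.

Trapezoidal AUC_0→5.25:
  [0→0.5]: (0.0+26.7)/2 × 0.5 = 6.675
  [0.5→2]: (26.7+51.1)/2 × 1.5 = 58.35
  [2→2.25]: (51.1+51.5)/2 × 0.25 = 12.825
  [2.25→3.75]: (51.5+47.2)/2 × 1.5 = 74.025
  [3.75→5.25]: (47.2+39.7)/2 × 1.5 = 65.175
  Sum = 217.05 µg/L·h

AUC = 217 µg/L·h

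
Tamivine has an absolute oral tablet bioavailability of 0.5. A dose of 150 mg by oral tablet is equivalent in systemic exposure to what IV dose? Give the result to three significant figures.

Systemic exposure from an extravascular dose = F × D_ev, so the equivalent IV dose is F × D_ev.
D_iv = F × D_ev = 0.5 × 150 = 75 mg

D_iv = 75.0 mg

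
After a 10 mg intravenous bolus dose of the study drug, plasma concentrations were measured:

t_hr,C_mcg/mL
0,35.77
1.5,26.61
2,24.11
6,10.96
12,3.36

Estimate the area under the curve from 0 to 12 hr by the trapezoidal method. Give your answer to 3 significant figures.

Trapezoidal AUC_0→12:
  [0→1.5]: (35.77+26.61)/2 × 1.5 = 46.785
  [1.5→2]: (26.61+24.11)/2 × 0.5 = 12.68
  [2→6]: (24.11+10.96)/2 × 4 = 70.14
  [6→12]: (10.96+3.36)/2 × 6 = 42.96
  Sum = 172.565 mcg/mL·hr

AUC = 173 mcg/mL·hr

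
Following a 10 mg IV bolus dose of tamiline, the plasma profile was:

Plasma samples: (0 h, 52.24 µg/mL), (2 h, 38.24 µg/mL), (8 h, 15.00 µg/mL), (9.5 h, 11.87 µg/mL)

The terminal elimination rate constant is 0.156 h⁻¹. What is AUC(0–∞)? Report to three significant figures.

Trapezoidal AUC_0→9.5:
  [0→2]: (52.24+38.24)/2 × 2 = 90.48
  [2→8]: (38.24+15.00)/2 × 6 = 159.72
  [8→9.5]: (15.00+11.87)/2 × 1.5 = 20.1525
  Sum = 270.3525 µg/mL·h
Extrapolated tail: C_last / k_e = 11.87 / 0.156 = 76.090
AUC_0→∞ = 270.3525 + 76.090 = 346.4425 µg/mL·h

AUC = 346 µg/mL·h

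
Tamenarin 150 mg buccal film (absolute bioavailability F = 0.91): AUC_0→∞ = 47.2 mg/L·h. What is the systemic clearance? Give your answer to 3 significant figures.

CL = 2.89 L/h

CL = F × Dose / AUC_0→∞
   = 0.91 × 150 / 47.2 = 2.89195 L/h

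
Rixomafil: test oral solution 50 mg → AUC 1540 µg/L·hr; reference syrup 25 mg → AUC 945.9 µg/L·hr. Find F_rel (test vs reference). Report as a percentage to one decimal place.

F_rel = 81.4%

F_rel = (AUC_test/D_test) / (AUC_ref/D_ref)
      = (1540/50) / (945.9/25)
      = 30.8 / 37.836 = 0.8140 = 81.40%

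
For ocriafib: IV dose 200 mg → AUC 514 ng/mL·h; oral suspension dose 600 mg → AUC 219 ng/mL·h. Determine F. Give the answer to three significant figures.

F = (AUC_ev / D_ev) / (AUC_iv / D_iv)
  = (219/600) / (514/200)
  = 0.365 / 2.57 = 0.1420

F = 0.142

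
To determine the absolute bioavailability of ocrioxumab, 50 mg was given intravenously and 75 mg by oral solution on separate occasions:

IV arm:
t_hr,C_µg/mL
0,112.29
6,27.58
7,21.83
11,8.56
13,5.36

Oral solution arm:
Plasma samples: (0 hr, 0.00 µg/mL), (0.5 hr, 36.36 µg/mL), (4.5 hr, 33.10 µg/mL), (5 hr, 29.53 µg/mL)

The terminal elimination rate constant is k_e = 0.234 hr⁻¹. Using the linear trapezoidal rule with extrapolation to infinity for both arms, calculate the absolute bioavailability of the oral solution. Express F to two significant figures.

Trapezoidal AUC_0→13 (IV):
  [0→6]: (112.29+27.58)/2 × 6 = 419.61
  [6→7]: (27.58+21.83)/2 × 1 = 24.705
  [7→11]: (21.83+8.56)/2 × 4 = 60.78
  [11→13]: (8.56+5.36)/2 × 2 = 13.92
  Sum = 519.015 µg/mL·hr
IV tail: 5.36/0.234 = 22.906; AUC_iv,0→∞ = 519.015 + 22.906 = 541.921 µg/mL·hr
Trapezoidal AUC_0→5 (oral solution):
  [0→0.5]: (0.00+36.36)/2 × 0.5 = 9.09
  [0.5→4.5]: (36.36+33.10)/2 × 4 = 138.92
  [4.5→5]: (33.10+29.53)/2 × 0.5 = 15.6575
  Sum = 163.6675 µg/mL·hr
oral solution tail: 29.53/0.234 = 126.197; AUC_ev,0→∞ = 163.6675 + 126.197 = 289.8645 µg/mL·hr
F = (AUC_ev/D_ev)/(AUC_iv/D_iv) = (289.8645/75)/(541.921/50) = 3.86486/10.83842 = 0.3566

F = 0.36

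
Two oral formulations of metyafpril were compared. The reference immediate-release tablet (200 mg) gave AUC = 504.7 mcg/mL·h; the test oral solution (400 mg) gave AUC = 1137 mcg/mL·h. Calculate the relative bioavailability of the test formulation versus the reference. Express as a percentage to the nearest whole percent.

F_rel = (AUC_test/D_test) / (AUC_ref/D_ref)
      = (1137/400) / (504.7/200)
      = 2.8425 / 2.5235 = 1.1264 = 112.64%

F_rel = 113%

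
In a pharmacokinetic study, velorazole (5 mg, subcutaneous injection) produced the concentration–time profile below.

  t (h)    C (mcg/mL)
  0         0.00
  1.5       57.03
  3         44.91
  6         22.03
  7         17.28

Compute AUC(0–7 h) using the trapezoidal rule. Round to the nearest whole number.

Trapezoidal AUC_0→7:
  [0→1.5]: (0.00+57.03)/2 × 1.5 = 42.7725
  [1.5→3]: (57.03+44.91)/2 × 1.5 = 76.455
  [3→6]: (44.91+22.03)/2 × 3 = 100.41
  [6→7]: (22.03+17.28)/2 × 1 = 19.655
  Sum = 239.2925 mcg/mL·h

AUC = 239 mcg/mL·h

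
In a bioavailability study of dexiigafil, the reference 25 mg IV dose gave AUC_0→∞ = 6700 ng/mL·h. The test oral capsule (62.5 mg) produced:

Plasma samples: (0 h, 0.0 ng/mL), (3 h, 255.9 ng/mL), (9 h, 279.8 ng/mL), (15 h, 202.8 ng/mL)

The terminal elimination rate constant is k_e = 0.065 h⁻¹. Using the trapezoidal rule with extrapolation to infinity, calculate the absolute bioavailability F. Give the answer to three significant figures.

Trapezoidal AUC_0→15 (oral capsule):
  [0→3]: (0.0+255.9)/2 × 3 = 383.85
  [3→9]: (255.9+279.8)/2 × 6 = 1607.1
  [9→15]: (279.8+202.8)/2 × 6 = 1447.8
  Sum = 3438.75 ng/mL·h
Tail: C_last/k_e = 202.8/0.065 = 3120.000
AUC_0→∞ (oral capsule) = 3438.75 + 3120.000 = 6558.75 ng/mL·h
F = (AUC_ev/D_ev)/(AUC_iv/D_iv) = (6558.75/62.5)/(6700/25) = 104.94/268 = 0.3916

F = 0.392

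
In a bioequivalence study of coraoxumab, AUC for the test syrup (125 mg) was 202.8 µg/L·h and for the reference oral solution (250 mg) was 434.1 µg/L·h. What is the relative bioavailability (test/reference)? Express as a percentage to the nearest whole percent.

F_rel = (AUC_test/D_test) / (AUC_ref/D_ref)
      = (202.8/125) / (434.1/250)
      = 1.6224 / 1.7364 = 0.9343 = 93.43%

F_rel = 93%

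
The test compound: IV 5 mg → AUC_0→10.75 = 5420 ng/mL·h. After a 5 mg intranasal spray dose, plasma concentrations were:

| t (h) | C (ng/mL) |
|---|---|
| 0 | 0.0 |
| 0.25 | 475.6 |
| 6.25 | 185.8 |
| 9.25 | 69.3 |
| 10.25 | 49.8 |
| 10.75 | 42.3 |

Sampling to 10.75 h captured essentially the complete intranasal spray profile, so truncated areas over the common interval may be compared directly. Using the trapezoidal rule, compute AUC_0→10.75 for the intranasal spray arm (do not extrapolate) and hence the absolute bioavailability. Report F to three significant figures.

Trapezoidal AUC_0→10.75 (intranasal spray):
  [0→0.25]: (0.0+475.6)/2 × 0.25 = 59.45
  [0.25→6.25]: (475.6+185.8)/2 × 6 = 1984.2
  [6.25→9.25]: (185.8+69.3)/2 × 3 = 382.65
  [9.25→10.25]: (69.3+49.8)/2 × 1 = 59.55
  [10.25→10.75]: (49.8+42.3)/2 × 0.5 = 23.025
  Sum = 2508.875 ng/mL·h
F = (AUC_ev/D_ev)/(AUC_iv/D_iv) = (2508.875/5)/(5420/5) = 501.775/1084 = 0.4629

F = 0.463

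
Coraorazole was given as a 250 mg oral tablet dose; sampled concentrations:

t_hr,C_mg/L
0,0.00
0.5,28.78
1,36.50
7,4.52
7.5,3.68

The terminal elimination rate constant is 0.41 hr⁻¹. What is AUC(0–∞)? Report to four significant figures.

AUC = 157.6 mg/L·hr

Trapezoidal AUC_0→7.5:
  [0→0.5]: (0.00+28.78)/2 × 0.5 = 7.195
  [0.5→1]: (28.78+36.50)/2 × 0.5 = 16.32
  [1→7]: (36.50+4.52)/2 × 6 = 123.06
  [7→7.5]: (4.52+3.68)/2 × 0.5 = 2.05
  Sum = 148.625 mg/L·hr
Extrapolated tail: C_last / k_e = 3.68 / 0.41 = 8.976
AUC_0→∞ = 148.625 + 8.976 = 157.601 mg/L·hr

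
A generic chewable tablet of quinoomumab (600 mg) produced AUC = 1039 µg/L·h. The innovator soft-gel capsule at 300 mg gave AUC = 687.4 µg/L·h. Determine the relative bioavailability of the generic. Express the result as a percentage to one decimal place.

F_rel = (AUC_test/D_test) / (AUC_ref/D_ref)
      = (1039/600) / (687.4/300)
      = 1.73167 / 2.29133 = 0.7557 = 75.57%

F_rel = 75.6%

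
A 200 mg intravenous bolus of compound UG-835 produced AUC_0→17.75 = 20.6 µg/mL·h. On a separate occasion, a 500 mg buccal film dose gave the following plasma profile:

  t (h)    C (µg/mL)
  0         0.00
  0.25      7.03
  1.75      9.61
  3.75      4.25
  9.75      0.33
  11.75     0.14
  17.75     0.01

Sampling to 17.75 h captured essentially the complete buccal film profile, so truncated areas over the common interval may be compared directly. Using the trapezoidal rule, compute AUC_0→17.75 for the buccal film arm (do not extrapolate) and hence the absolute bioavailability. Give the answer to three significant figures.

F = 0.813

Trapezoidal AUC_0→17.75 (buccal film):
  [0→0.25]: (0.00+7.03)/2 × 0.25 = 0.87875
  [0.25→1.75]: (7.03+9.61)/2 × 1.5 = 12.48
  [1.75→3.75]: (9.61+4.25)/2 × 2 = 13.86
  [3.75→9.75]: (4.25+0.33)/2 × 6 = 13.74
  [9.75→11.75]: (0.33+0.14)/2 × 2 = 0.47
  [11.75→17.75]: (0.14+0.01)/2 × 6 = 0.45
  Sum = 41.87875 µg/mL·h
F = (AUC_ev/D_ev)/(AUC_iv/D_iv) = (41.87875/500)/(20.6/200) = 0.0837575/0.103 = 0.8132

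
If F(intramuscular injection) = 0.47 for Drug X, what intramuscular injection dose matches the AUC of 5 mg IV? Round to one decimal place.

D_intramuscular = 10.6 mg

For equal systemic exposure: F × D_ev = D_iv
D_ev = D_iv / F = 5 / 0.47 = 10.6383 mg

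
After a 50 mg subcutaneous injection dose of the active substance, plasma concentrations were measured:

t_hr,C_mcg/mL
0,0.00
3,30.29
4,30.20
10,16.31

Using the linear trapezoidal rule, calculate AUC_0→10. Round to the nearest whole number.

Trapezoidal AUC_0→10:
  [0→3]: (0.00+30.29)/2 × 3 = 45.435
  [3→4]: (30.29+30.20)/2 × 1 = 30.245
  [4→10]: (30.20+16.31)/2 × 6 = 139.53
  Sum = 215.21 mcg/mL·hr

AUC = 215 mcg/mL·hr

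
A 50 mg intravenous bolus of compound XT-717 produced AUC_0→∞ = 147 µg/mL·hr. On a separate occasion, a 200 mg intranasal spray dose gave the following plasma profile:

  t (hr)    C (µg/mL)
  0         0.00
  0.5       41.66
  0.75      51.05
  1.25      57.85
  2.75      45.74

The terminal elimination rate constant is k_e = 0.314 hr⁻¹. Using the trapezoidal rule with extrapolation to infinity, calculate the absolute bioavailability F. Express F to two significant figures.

F = 0.46

Trapezoidal AUC_0→2.75 (intranasal spray):
  [0→0.5]: (0.00+41.66)/2 × 0.5 = 10.415
  [0.5→0.75]: (41.66+51.05)/2 × 0.25 = 11.58875
  [0.75→1.25]: (51.05+57.85)/2 × 0.5 = 27.225
  [1.25→2.75]: (57.85+45.74)/2 × 1.5 = 77.6925
  Sum = 126.92125 µg/mL·hr
Tail: C_last/k_e = 45.74/0.314 = 145.669
AUC_0→∞ (intranasal spray) = 126.92125 + 145.669 = 272.59025 µg/mL·hr
F = (AUC_ev/D_ev)/(AUC_iv/D_iv) = (272.59025/200)/(147/50) = 1.36295/2.94 = 0.4636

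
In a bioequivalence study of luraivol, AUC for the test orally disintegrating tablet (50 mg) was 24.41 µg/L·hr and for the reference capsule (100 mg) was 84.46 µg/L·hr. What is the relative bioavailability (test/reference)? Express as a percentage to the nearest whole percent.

F_rel = 58%

F_rel = (AUC_test/D_test) / (AUC_ref/D_ref)
      = (24.41/50) / (84.46/100)
      = 0.4882 / 0.8446 = 0.5780 = 57.80%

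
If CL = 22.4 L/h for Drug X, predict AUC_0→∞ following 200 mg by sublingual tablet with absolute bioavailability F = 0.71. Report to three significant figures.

AUC_0→∞ = F × Dose / CL
        = 0.71 × 200 / 22.4 = 6.33929 mg/L·h

AUC = 6.34 mg/L·h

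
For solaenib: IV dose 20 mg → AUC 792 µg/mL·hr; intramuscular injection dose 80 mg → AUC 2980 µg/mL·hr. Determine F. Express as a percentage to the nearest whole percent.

F = (AUC_ev / D_ev) / (AUC_iv / D_iv)
  = (2980/80) / (792/20)
  = 37.25 / 39.6 = 0.9407
  = 94.07%

F = 94%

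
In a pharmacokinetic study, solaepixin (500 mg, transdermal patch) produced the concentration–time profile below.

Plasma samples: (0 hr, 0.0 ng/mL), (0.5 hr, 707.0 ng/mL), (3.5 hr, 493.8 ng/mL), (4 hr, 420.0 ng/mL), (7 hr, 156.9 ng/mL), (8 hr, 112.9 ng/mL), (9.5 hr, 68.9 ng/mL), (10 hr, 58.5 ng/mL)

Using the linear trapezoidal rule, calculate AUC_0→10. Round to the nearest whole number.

Trapezoidal AUC_0→10:
  [0→0.5]: (0.0+707.0)/2 × 0.5 = 176.75
  [0.5→3.5]: (707.0+493.8)/2 × 3 = 1801.2
  [3.5→4]: (493.8+420.0)/2 × 0.5 = 228.45
  [4→7]: (420.0+156.9)/2 × 3 = 865.35
  [7→8]: (156.9+112.9)/2 × 1 = 134.9
  [8→9.5]: (112.9+68.9)/2 × 1.5 = 136.35
  [9.5→10]: (68.9+58.5)/2 × 0.5 = 31.85
  Sum = 3374.85 ng/mL·hr

AUC = 3375 ng/mL·hr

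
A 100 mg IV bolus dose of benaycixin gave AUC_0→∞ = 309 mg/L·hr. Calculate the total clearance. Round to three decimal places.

CL = 0.324 L/hr

CL = Dose_iv / AUC_0→∞
   = 100 / 309 = 0.323625 L/hr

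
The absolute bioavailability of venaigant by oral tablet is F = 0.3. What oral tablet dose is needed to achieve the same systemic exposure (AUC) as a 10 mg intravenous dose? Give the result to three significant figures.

For equal systemic exposure: F × D_ev = D_iv
D_ev = D_iv / F = 10 / 0.3 = 33.3333 mg

D_oral = 33.3 mg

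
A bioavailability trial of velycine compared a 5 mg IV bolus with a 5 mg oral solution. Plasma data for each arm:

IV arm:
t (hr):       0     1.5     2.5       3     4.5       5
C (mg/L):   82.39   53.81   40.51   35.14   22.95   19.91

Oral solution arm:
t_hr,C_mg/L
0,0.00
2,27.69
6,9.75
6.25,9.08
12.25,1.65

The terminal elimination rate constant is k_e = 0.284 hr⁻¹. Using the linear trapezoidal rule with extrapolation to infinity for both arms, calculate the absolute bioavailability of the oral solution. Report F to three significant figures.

F = 0.488

Trapezoidal AUC_0→5 (IV):
  [0→1.5]: (82.39+53.81)/2 × 1.5 = 102.15
  [1.5→2.5]: (53.81+40.51)/2 × 1 = 47.16
  [2.5→3]: (40.51+35.14)/2 × 0.5 = 18.9125
  [3→4.5]: (35.14+22.95)/2 × 1.5 = 43.5675
  [4.5→5]: (22.95+19.91)/2 × 0.5 = 10.715
  Sum = 222.505 mg/L·hr
IV tail: 19.91/0.284 = 70.106; AUC_iv,0→∞ = 222.505 + 70.106 = 292.611 mg/L·hr
Trapezoidal AUC_0→12.25 (oral solution):
  [0→2]: (0.00+27.69)/2 × 2 = 27.69
  [2→6]: (27.69+9.75)/2 × 4 = 74.88
  [6→6.25]: (9.75+9.08)/2 × 0.25 = 2.35375
  [6.25→12.25]: (9.08+1.65)/2 × 6 = 32.19
  Sum = 137.11375 mg/L·hr
oral solution tail: 1.65/0.284 = 5.810; AUC_ev,0→∞ = 137.11375 + 5.810 = 142.92375 mg/L·hr
F = (AUC_ev/D_ev)/(AUC_iv/D_iv) = (142.92375/5)/(292.611/5) = 28.58475/58.5222 = 0.4884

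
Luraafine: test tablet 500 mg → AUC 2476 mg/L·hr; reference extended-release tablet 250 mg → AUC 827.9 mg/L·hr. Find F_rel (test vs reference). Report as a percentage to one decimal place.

F_rel = (AUC_test/D_test) / (AUC_ref/D_ref)
      = (2476/500) / (827.9/250)
      = 4.952 / 3.3116 = 1.4953 = 149.53%

F_rel = 149.5%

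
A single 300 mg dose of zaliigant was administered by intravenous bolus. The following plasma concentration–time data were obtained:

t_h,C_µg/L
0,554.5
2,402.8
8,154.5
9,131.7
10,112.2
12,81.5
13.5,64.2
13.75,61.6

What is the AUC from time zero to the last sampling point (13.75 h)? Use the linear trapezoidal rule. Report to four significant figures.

Trapezoidal AUC_0→13.75:
  [0→2]: (554.5+402.8)/2 × 2 = 957.3
  [2→8]: (402.8+154.5)/2 × 6 = 1671.9
  [8→9]: (154.5+131.7)/2 × 1 = 143.1
  [9→10]: (131.7+112.2)/2 × 1 = 121.95
  [10→12]: (112.2+81.5)/2 × 2 = 193.7
  [12→13.5]: (81.5+64.2)/2 × 1.5 = 109.275
  [13.5→13.75]: (64.2+61.6)/2 × 0.25 = 15.725
  Sum = 3212.95 µg/L·h

AUC = 3213 µg/L·h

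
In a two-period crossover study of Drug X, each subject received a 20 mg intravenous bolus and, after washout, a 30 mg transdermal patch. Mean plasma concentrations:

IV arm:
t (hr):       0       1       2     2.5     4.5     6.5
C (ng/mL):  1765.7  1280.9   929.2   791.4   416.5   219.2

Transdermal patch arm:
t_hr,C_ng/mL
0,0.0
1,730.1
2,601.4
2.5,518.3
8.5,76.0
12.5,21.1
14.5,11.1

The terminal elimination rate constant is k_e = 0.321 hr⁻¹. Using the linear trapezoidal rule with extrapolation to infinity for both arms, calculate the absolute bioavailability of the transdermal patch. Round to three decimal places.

Trapezoidal AUC_0→6.5 (IV):
  [0→1]: (1765.7+1280.9)/2 × 1 = 1523.3
  [1→2]: (1280.9+929.2)/2 × 1 = 1105.05
  [2→2.5]: (929.2+791.4)/2 × 0.5 = 430.15
  [2.5→4.5]: (791.4+416.5)/2 × 2 = 1207.9
  [4.5→6.5]: (416.5+219.2)/2 × 2 = 635.7
  Sum = 4902.1 ng/mL·hr
IV tail: 219.2/0.321 = 682.866; AUC_iv,0→∞ = 4902.1 + 682.866 = 5584.966 ng/mL·hr
Trapezoidal AUC_0→14.5 (transdermal patch):
  [0→1]: (0.0+730.1)/2 × 1 = 365.05
  [1→2]: (730.1+601.4)/2 × 1 = 665.75
  [2→2.5]: (601.4+518.3)/2 × 0.5 = 279.925
  [2.5→8.5]: (518.3+76.0)/2 × 6 = 1782.9
  [8.5→12.5]: (76.0+21.1)/2 × 4 = 194.2
  [12.5→14.5]: (21.1+11.1)/2 × 2 = 32.2
  Sum = 3320.025 ng/mL·hr
transdermal patch tail: 11.1/0.321 = 34.579; AUC_ev,0→∞ = 3320.025 + 34.579 = 3354.604 ng/mL·hr
F = (AUC_ev/D_ev)/(AUC_iv/D_iv) = (3354.604/30)/(5584.966/20) = 111.82/279.2483 = 0.4004

F = 0.400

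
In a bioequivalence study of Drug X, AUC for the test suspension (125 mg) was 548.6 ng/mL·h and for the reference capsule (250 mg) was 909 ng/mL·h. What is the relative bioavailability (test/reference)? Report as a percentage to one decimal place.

F_rel = (AUC_test/D_test) / (AUC_ref/D_ref)
      = (548.6/125) / (909/250)
      = 4.3888 / 3.636 = 1.2070 = 120.70%

F_rel = 120.7%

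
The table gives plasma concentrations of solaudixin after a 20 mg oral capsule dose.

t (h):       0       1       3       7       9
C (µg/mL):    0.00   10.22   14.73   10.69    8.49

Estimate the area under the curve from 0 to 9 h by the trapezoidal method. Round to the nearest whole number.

AUC = 100 µg/mL·h

Trapezoidal AUC_0→9:
  [0→1]: (0.00+10.22)/2 × 1 = 5.11
  [1→3]: (10.22+14.73)/2 × 2 = 24.95
  [3→7]: (14.73+10.69)/2 × 4 = 50.84
  [7→9]: (10.69+8.49)/2 × 2 = 19.18
  Sum = 100.08 µg/mL·h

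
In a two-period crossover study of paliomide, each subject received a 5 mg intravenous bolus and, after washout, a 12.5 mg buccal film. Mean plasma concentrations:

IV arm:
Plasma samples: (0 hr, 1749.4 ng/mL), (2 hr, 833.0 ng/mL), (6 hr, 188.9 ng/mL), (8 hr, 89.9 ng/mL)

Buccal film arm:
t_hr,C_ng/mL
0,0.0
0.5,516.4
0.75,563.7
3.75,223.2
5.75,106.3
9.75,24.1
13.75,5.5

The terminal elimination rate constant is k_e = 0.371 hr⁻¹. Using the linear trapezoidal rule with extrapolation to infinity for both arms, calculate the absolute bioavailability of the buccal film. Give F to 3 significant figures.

Trapezoidal AUC_0→8 (IV):
  [0→2]: (1749.4+833.0)/2 × 2 = 2582.4
  [2→6]: (833.0+188.9)/2 × 4 = 2043.8
  [6→8]: (188.9+89.9)/2 × 2 = 278.8
  Sum = 4905.0 ng/mL·hr
IV tail: 89.9/0.371 = 242.318; AUC_iv,0→∞ = 4905.0 + 242.318 = 5147.318 ng/mL·hr
Trapezoidal AUC_0→13.75 (buccal film):
  [0→0.5]: (0.0+516.4)/2 × 0.5 = 129.1
  [0.5→0.75]: (516.4+563.7)/2 × 0.25 = 135.0125
  [0.75→3.75]: (563.7+223.2)/2 × 3 = 1180.35
  [3.75→5.75]: (223.2+106.3)/2 × 2 = 329.5
  [5.75→9.75]: (106.3+24.1)/2 × 4 = 260.8
  [9.75→13.75]: (24.1+5.5)/2 × 4 = 59.2
  Sum = 2093.9625 ng/mL·hr
buccal film tail: 5.5/0.371 = 14.825; AUC_ev,0→∞ = 2093.9625 + 14.825 = 2108.7875 ng/mL·hr
F = (AUC_ev/D_ev)/(AUC_iv/D_iv) = (2108.7875/12.5)/(5147.318/5) = 168.703/1029.4636 = 0.1639

F = 0.164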